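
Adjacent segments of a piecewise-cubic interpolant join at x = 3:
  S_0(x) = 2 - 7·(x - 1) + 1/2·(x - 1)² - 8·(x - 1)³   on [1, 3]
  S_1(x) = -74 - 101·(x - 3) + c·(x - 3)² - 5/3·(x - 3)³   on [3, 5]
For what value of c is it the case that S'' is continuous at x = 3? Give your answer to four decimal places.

-47.5000

S_0''(x) = 1 - 48·(x - 1), so S_0''(3) = -95. On the right, S_1''(3) = 2c, so c = -95/2.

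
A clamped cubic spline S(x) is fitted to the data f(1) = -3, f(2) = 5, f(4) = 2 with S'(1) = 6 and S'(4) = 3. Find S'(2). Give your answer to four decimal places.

4.7500

Write M_i for S''(x_i). With h_i = 1, 2 and divided differences Δ_i = 8, -3/2, the continuity of S' gives the tridiagonal system
  1·M_0 + 6·M_1 + 2·M_2 = 6(Δ_1 - Δ_0) = -57
Clamped end conditions give two more equations: 2h_0·M_0 + h_0·M_1 = 6(Δ_0 - S'(1)) = 12 and h_1·M_1 + 2h_1·M_2 = 6(S'(4) - Δ_1) = 27.
Hence M_0 = 29/2, M_1 = -17, M_2 = 61/4.
On [2, 4], S'(x) = b_1 + 2c_1·(x - 2) + 3d_1·(x - 2)² with b_1 = Δ_1 - h_1(2M_1 + M_2)/6 = 19/4, c_1 = M_1/2 = -17/2, d_1 = (M_2 - M_1)/(6h_1) = 43/16. So S'(2) = 19/4.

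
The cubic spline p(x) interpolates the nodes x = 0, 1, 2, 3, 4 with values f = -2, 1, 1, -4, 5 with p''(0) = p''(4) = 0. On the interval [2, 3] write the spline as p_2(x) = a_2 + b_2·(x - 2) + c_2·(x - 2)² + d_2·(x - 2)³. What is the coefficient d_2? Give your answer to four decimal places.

6.2679

Let M_i = p''(x_i). Step sizes h_i = 1, 1, 1, 1; slopes of the chords Δ_i = (y_(i+1) - y_i)/h_i = 3, 0, -5, 9.
  1·M_0 + 4·M_1 + 1·M_2 = 6(Δ_1 - Δ_0) = -18
  1·M_1 + 4·M_2 + 1·M_3 = 6(Δ_2 - Δ_1) = -30
  1·M_2 + 4·M_3 + 1·M_4 = 6(Δ_3 - Δ_2) = 84
Natural end conditions: M_0 = M_4 = 0.
Forward elimination and back-substitution give M_0 = 0, M_1 = -33/28, M_2 = -93/7, M_3 = 681/28, M_4 = 0.
On [2, 3], with p_2(x) = a_2 + b_2·(x - 2) + c_2·(x - 2)² + d_2·(x - 2)³: c_2 = M_2/2 = -93/14, d_2 = (M_3 - M_2)/(6h_2) = 351/56, b_2 = Δ_2 - h_2(2M_2 + M_3)/6 = -37/8.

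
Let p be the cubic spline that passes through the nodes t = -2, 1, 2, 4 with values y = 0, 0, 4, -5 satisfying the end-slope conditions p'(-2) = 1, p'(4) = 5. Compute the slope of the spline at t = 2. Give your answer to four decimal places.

-0.6190

Put M_i = p'' at the i-th knot. Here h = (3, 1, 2) and Δ = (0, 4, -9/2), so the interior equations h_(i-1)·M_(i-1) + 2(h_(i-1)+h_i)·M_i + h_i·M_(i+1) = 6(Δ_i − Δ_(i-1)) read
  3·M_0 + 8·M_1 + 1·M_2 = 6(Δ_1 - Δ_0) = 24
  1·M_1 + 6·M_2 + 2·M_3 = 6(Δ_2 - Δ_1) = -51
Clamped end conditions give two more equations: 2h_0·M_0 + h_0·M_1 = 6(Δ_0 - p'(-2)) = -6 and h_2·M_2 + 2h_2·M_3 = 6(p'(4) - Δ_2) = 57.
Hence M_0 = -185/42, M_1 = 143/21, M_2 = -725/42, M_3 = 961/42.
On [2, 4], p'(t) = b_2 + 2c_2·(t - 2) + 3d_2·(t - 2)² with b_2 = Δ_2 - h_2(2M_2 + M_3)/6 = -13/21, c_2 = M_2/2 = -725/84, d_2 = (M_3 - M_2)/(6h_2) = 281/84. So p'(2) = -13/21.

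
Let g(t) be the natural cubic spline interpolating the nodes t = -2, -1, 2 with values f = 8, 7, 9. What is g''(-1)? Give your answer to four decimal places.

Let M_i = g''(x_i). Step sizes h_i = 1, 3; slopes of the chords Δ_i = (y_(i+1) - y_i)/h_i = -1, 2/3.
  1·M_0 + 8·M_1 + 3·M_2 = 6(Δ_1 - Δ_0) = 10
Natural end conditions: M_0 = M_2 = 0.
Forward elimination and back-substitution give M_0 = 0, M_1 = 5/4, M_2 = 0.

1.2500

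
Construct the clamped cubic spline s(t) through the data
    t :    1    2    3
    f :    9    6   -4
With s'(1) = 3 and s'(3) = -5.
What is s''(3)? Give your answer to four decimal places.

21.5000

Put M_i = s'' at the i-th knot. Here h = (1, 1) and Δ = (-3, -10), so the interior equations h_(i-1)·M_(i-1) + 2(h_(i-1)+h_i)·M_i + h_i·M_(i+1) = 6(Δ_i − Δ_(i-1)) read
  1·M_0 + 4·M_1 + 1·M_2 = 6(Δ_1 - Δ_0) = -42
Clamped end conditions give two more equations: 2h_0·M_0 + h_0·M_1 = 6(Δ_0 - s'(1)) = -36 and h_1·M_1 + 2h_1·M_2 = 6(s'(3) - Δ_1) = 30.
Hence M_0 = -23/2, M_1 = -13, M_2 = 43/2.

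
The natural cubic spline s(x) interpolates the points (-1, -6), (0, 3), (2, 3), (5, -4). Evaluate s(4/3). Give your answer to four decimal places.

Put σ_i = s'' at the i-th knot. Here h = (1, 2, 3) and Δ = (9, 0, -7/3), so the interior equations h_(i-1)·σ_(i-1) + 2(h_(i-1)+h_i)·σ_i + h_i·σ_(i+1) = 6(Δ_i − Δ_(i-1)) read
  1·σ_0 + 6·σ_1 + 2·σ_2 = 6(Δ_1 - Δ_0) = -54
  2·σ_1 + 10·σ_2 + 3·σ_3 = 6(Δ_2 - Δ_1) = -14
Natural end conditions: σ_0 = σ_3 = 0.
Hence σ_0 = 0, σ_1 = -64/7, σ_2 = 3/7, σ_3 = 0.
On [0, 2], s(x) = 3 + 125/21·x - 32/7·x² + 67/84·x³.
With x = 4/3: s(4/3) = 2665/567.

4.7002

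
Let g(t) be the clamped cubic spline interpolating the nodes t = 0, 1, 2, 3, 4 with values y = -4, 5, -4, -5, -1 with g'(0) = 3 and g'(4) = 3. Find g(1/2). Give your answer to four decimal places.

Put M_i = g'' at the i-th knot. Here h = (1, 1, 1, 1) and Δ = (9, -9, -1, 4), so the interior equations h_(i-1)·M_(i-1) + 2(h_(i-1)+h_i)·M_i + h_i·M_(i+1) = 6(Δ_i − Δ_(i-1)) read
  1·M_0 + 4·M_1 + 1·M_2 = 6(Δ_1 - Δ_0) = -108
  1·M_1 + 4·M_2 + 1·M_3 = 6(Δ_2 - Δ_1) = 48
  1·M_2 + 4·M_3 + 1·M_4 = 6(Δ_3 - Δ_2) = 30
Clamped end conditions give two more equations: 2h_0·M_0 + h_0·M_1 = 6(Δ_0 - g'(0)) = 36 and h_3·M_3 + 2h_3·M_4 = 6(g'(4) - Δ_3) = -6.
Solving the tridiagonal system: M_0 = 1095/28, M_1 = -591/14, M_2 = 87/4, M_3 = 45/14, M_4 = -129/28.
On [0, 1], g(t) = -4 + 3·t + 1095/56·t² - 759/56·t³.
With t = 1/2: g(1/2) = 311/448.

0.6942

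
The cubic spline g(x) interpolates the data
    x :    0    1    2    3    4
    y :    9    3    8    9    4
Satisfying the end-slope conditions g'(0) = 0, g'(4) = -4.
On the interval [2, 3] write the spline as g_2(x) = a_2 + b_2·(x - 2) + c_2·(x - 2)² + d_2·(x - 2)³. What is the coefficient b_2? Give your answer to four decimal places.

Write M_i for g''(x_i). With h_i = 1, 1, 1, 1 and divided differences Δ_i = -6, 5, 1, -5, the continuity of g' gives the tridiagonal system
  1·M_0 + 4·M_1 + 1·M_2 = 6(Δ_1 - Δ_0) = 66
  1·M_1 + 4·M_2 + 1·M_3 = 6(Δ_2 - Δ_1) = -24
  1·M_2 + 4·M_3 + 1·M_4 = 6(Δ_3 - Δ_2) = -36
Clamped end conditions give two more equations: 2h_0·M_0 + h_0·M_1 = 6(Δ_0 - g'(0)) = -36 and h_3·M_3 + 2h_3·M_4 = 6(g'(4) - Δ_3) = 6.
Hence M_0 = -883/28, M_1 = 379/14, M_2 = -43/4, M_3 = -113/14, M_4 = 197/28.
On [2, 3], with g_2(x) = a_2 + b_2·(x - 2) + c_2·(x - 2)² + d_2·(x - 2)³: c_2 = M_2/2 = -43/8, d_2 = (M_3 - M_2)/(6h_2) = 25/56, b_2 = Δ_2 - h_2(2M_2 + M_3)/6 = 83/14.

5.9286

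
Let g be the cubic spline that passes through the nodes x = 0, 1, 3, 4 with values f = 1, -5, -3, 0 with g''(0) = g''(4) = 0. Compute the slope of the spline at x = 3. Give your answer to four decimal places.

With σ_i denoting the second derivative at x_i, h_i = 1, 2, 1, and Δ_i = (y_(i+1) − y_i)/h_i = -6, 1, 3:
  1·σ_0 + 6·σ_1 + 2·σ_2 = 6(Δ_1 - Δ_0) = 42
  2·σ_1 + 6·σ_2 + 1·σ_3 = 6(Δ_2 - Δ_1) = 12
Natural end conditions: σ_0 = σ_3 = 0.
Solving the tridiagonal system: σ_0 = 0, σ_1 = 57/8, σ_2 = -3/8, σ_3 = 0.
On [3, 4], g'(x) = b_2 + 2c_2·(x - 3) + 3d_2·(x - 3)² with b_2 = Δ_2 - h_2(2σ_2 + σ_3)/6 = 25/8, c_2 = σ_2/2 = -3/16, d_2 = (σ_3 - σ_2)/(6h_2) = 1/16. So g'(3) = 25/8.

3.1250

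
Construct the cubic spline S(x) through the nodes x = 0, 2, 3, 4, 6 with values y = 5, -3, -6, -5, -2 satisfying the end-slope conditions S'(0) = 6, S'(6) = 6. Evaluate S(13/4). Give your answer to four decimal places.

With M_i denoting the second derivative at x_i, h_i = 2, 1, 1, 2, and Δ_i = (y_(i+1) − y_i)/h_i = -4, -3, 1, 3/2:
  2·M_0 + 6·M_1 + 1·M_2 = 6(Δ_1 - Δ_0) = 6
  1·M_1 + 4·M_2 + 1·M_3 = 6(Δ_2 - Δ_1) = 24
  1·M_2 + 6·M_3 + 2·M_4 = 6(Δ_3 - Δ_2) = 3
Clamped end conditions give two more equations: 2h_0·M_0 + h_0·M_1 = 6(Δ_0 - S'(0)) = -60 and h_3·M_3 + 2h_3·M_4 = 6(S'(6) - Δ_3) = 27.
Forward elimination and back-substitution give M_0 = -723/40, M_1 = 123/20, M_2 = 21/4, M_3 = -63/20, M_4 = 333/40.
On [3, 4], S(x) = -6 - 9/40·(x - 3) + 21/8·(x - 3)² - 7/5·(x - 3)³.
With (x - 3) = 1/4: S(13/4) = -757/128.

-5.9141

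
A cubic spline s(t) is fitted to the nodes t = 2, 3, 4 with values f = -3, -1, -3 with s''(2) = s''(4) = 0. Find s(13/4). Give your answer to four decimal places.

-1.1719

Write m_i for s''(x_i). With h_i = 1, 1 and divided differences Δ_i = 2, -2, the continuity of s' gives the tridiagonal system
  1·m_0 + 4·m_1 + 1·m_2 = 6(Δ_1 - Δ_0) = -24
Natural end conditions: m_0 = m_2 = 0.
Forward elimination and back-substitution give m_0 = 0, m_1 = -6, m_2 = 0.
On [3, 4], s(t) = -1 + 0·(t - 3) - 3·(t - 3)² + 1·(t - 3)³.
With (t - 3) = 1/4: s(13/4) = -75/64.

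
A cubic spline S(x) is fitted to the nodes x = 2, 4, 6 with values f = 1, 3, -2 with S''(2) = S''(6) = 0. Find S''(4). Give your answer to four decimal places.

-2.6250

Write M_i for S''(x_i). With h_i = 2, 2 and divided differences Δ_i = 1, -5/2, the continuity of S' gives the tridiagonal system
  2·M_0 + 8·M_1 + 2·M_2 = 6(Δ_1 - Δ_0) = -21
Natural end conditions: M_0 = M_2 = 0.
Solving the tridiagonal system: M_0 = 0, M_1 = -21/8, M_2 = 0.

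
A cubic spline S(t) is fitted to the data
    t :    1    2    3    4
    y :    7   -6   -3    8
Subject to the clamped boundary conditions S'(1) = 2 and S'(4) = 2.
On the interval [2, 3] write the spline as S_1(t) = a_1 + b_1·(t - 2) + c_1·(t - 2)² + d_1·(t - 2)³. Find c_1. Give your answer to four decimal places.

Write M_i for S''(x_i). With h_i = 1, 1, 1 and divided differences Δ_i = -13, 3, 11, the continuity of S' gives the tridiagonal system
  1·M_0 + 4·M_1 + 1·M_2 = 6(Δ_1 - Δ_0) = 96
  1·M_1 + 4·M_2 + 1·M_3 = 6(Δ_2 - Δ_1) = 48
Clamped end conditions give two more equations: 2h_0·M_0 + h_0·M_1 = 6(Δ_0 - S'(1)) = -90 and h_2·M_2 + 2h_2·M_3 = 6(S'(4) - Δ_2) = -54.
Solving the tridiagonal system: M_0 = -318/5, M_1 = 186/5, M_2 = 54/5, M_3 = -162/5.
On [2, 3], with S_1(t) = a_1 + b_1·(t - 2) + c_1·(t - 2)² + d_1·(t - 2)³: c_1 = M_1/2 = 93/5, d_1 = (M_2 - M_1)/(6h_1) = -22/5, b_1 = Δ_1 - h_1(2M_1 + M_2)/6 = -56/5.

18.6000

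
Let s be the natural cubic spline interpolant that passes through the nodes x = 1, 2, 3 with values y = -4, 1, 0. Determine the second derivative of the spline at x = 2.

With σ_i denoting the second derivative at x_i, h_i = 1, 1, and Δ_i = (y_(i+1) − y_i)/h_i = 5, -1:
  1·σ_0 + 4·σ_1 + 1·σ_2 = 6(Δ_1 - Δ_0) = -36
Natural end conditions: σ_0 = σ_2 = 0.
Solving the tridiagonal system: σ_0 = 0, σ_1 = -9, σ_2 = 0.

-9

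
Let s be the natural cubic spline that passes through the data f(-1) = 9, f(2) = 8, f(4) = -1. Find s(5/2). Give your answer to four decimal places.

6.2969

Write m_i for s''(x_i). With h_i = 3, 2 and divided differences Δ_i = -1/3, -9/2, the continuity of s' gives the tridiagonal system
  3·m_0 + 10·m_1 + 2·m_2 = 6(Δ_1 - Δ_0) = -25
Natural end conditions: m_0 = m_2 = 0.
Solving the tridiagonal system: m_0 = 0, m_1 = -5/2, m_2 = 0.
On [2, 4], s(x) = 8 - 17/6·(x - 2) - 5/4·(x - 2)² + 5/24·(x - 2)³.
With (x - 2) = 1/2: s(5/2) = 403/64.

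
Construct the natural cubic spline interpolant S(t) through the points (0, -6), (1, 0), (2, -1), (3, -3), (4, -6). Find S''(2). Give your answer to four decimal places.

1.7143

Let σ_i = S''(x_i). Step sizes h_i = 1, 1, 1, 1; slopes of the chords Δ_i = (y_(i+1) - y_i)/h_i = 6, -1, -2, -3.
  1·σ_0 + 4·σ_1 + 1·σ_2 = 6(Δ_1 - Δ_0) = -42
  1·σ_1 + 4·σ_2 + 1·σ_3 = 6(Δ_2 - Δ_1) = -6
  1·σ_2 + 4·σ_3 + 1·σ_4 = 6(Δ_3 - Δ_2) = -6
Natural end conditions: σ_0 = σ_4 = 0.
Solving: σ_0 = 0, σ_1 = -153/14, σ_2 = 12/7, σ_3 = -27/14, σ_4 = 0.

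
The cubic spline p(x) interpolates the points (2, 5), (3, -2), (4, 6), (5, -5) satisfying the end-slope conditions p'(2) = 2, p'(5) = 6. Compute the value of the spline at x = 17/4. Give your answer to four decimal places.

3.4281

With m_i denoting the second derivative at x_i, h_i = 1, 1, 1, and Δ_i = (y_(i+1) − y_i)/h_i = -7, 8, -11:
  1·m_0 + 4·m_1 + 1·m_2 = 6(Δ_1 - Δ_0) = 90
  1·m_1 + 4·m_2 + 1·m_3 = 6(Δ_2 - Δ_1) = -114
Clamped end conditions give two more equations: 2h_0·m_0 + h_0·m_1 = 6(Δ_0 - p'(2)) = -54 and h_2·m_2 + 2h_2·m_3 = 6(p'(5) - Δ_2) = 102.
Hence m_0 = -788/15, m_1 = 766/15, m_2 = -926/15, m_3 = 1228/15.
On [4, 5], p(x) = 6 - 61/15·(x - 4) - 463/15·(x - 4)² + 359/15·(x - 4)³.
With (x - 4) = 1/4: p(17/4) = 1097/320.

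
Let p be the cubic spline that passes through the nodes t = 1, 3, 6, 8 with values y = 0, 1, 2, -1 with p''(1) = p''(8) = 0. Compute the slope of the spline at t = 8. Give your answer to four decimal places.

Write M_i for p''(x_i). With h_i = 2, 3, 2 and divided differences Δ_i = 1/2, 1/3, -3/2, the continuity of p' gives the tridiagonal system
  2·M_0 + 10·M_1 + 3·M_2 = 6(Δ_1 - Δ_0) = -1
  3·M_1 + 10·M_2 + 2·M_3 = 6(Δ_2 - Δ_1) = -11
Natural end conditions: M_0 = M_3 = 0.
Solving the tridiagonal system: M_0 = 0, M_1 = 23/91, M_2 = -107/91, M_3 = 0.
On [6, 8], p'(t) = b_2 + 2c_2·(t - 6) + 3d_2·(t - 6)² with b_2 = Δ_2 - h_2(2M_2 + M_3)/6 = -391/546, c_2 = M_2/2 = -107/182, d_2 = (M_3 - M_2)/(6h_2) = 107/1092. So p'(8) = -1033/546.

-1.8919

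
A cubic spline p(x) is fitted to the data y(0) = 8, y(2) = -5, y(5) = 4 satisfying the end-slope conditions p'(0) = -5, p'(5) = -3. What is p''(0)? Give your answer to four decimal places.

Write M_i for p''(x_i). With h_i = 2, 3 and divided differences Δ_i = -13/2, 3, the continuity of p' gives the tridiagonal system
  2·M_0 + 10·M_1 + 3·M_2 = 6(Δ_1 - Δ_0) = 57
Clamped end conditions give two more equations: 2h_0·M_0 + h_0·M_1 = 6(Δ_0 - p'(0)) = -9 and h_1·M_1 + 2h_1·M_2 = 6(p'(5) - Δ_1) = -36.
Hence M_0 = -151/20, M_1 = 53/5, M_2 = -113/10.

-7.5500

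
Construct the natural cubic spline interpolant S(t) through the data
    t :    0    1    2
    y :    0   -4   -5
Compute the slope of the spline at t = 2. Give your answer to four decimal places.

-0.2500

With m_i denoting the second derivative at x_i, h_i = 1, 1, and Δ_i = (y_(i+1) − y_i)/h_i = -4, -1:
  1·m_0 + 4·m_1 + 1·m_2 = 6(Δ_1 - Δ_0) = 18
Natural end conditions: m_0 = m_2 = 0.
Solving: m_0 = 0, m_1 = 9/2, m_2 = 0.
On [1, 2], S'(t) = b_1 + 2c_1·(t - 1) + 3d_1·(t - 1)² with b_1 = Δ_1 - h_1(2m_1 + m_2)/6 = -5/2, c_1 = m_1/2 = 9/4, d_1 = (m_2 - m_1)/(6h_1) = -3/4. So S'(2) = -1/4.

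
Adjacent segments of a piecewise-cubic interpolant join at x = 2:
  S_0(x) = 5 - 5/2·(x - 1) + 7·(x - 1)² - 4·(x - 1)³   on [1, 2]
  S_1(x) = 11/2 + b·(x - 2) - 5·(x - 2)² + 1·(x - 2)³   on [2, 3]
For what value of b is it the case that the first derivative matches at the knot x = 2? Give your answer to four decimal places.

-0.5000

S_0'(x) = -5/2 + 14·(x - 1) - 12·(x - 1)², so S_0'(2) = -1/2. On the right, S_1'(2) = b, so b = -1/2.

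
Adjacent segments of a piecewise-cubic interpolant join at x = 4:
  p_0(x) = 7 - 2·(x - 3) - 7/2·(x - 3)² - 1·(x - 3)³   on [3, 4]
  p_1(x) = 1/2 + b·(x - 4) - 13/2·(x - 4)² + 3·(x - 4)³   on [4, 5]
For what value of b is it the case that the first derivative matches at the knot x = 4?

p_0'(x) = -2 - 7·(x - 3) - 3·(x - 3)², so p_0'(4) = -12. On the right, p_1'(4) = b, so b = -12.

-12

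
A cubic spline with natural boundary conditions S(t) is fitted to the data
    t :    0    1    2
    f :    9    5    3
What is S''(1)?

3

Put M_i = S'' at the i-th knot. Here h = (1, 1) and Δ = (-4, -2), so the interior equations h_(i-1)·M_(i-1) + 2(h_(i-1)+h_i)·M_i + h_i·M_(i+1) = 6(Δ_i − Δ_(i-1)) read
  1·M_0 + 4·M_1 + 1·M_2 = 6(Δ_1 - Δ_0) = 12
Natural end conditions: M_0 = M_2 = 0.
Hence M_0 = 0, M_1 = 3, M_2 = 0.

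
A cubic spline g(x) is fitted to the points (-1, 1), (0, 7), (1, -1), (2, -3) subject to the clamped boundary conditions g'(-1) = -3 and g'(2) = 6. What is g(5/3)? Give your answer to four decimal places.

With M_i denoting the second derivative at x_i, h_i = 1, 1, 1, and Δ_i = (y_(i+1) − y_i)/h_i = 6, -8, -2:
  1·M_0 + 4·M_1 + 1·M_2 = 6(Δ_1 - Δ_0) = -84
  1·M_1 + 4·M_2 + 1·M_3 = 6(Δ_2 - Δ_1) = 36
Clamped end conditions give two more equations: 2h_0·M_0 + h_0·M_1 = 6(Δ_0 - g'(-1)) = 54 and h_2·M_2 + 2h_2·M_3 = 6(g'(2) - Δ_2) = 48.
Forward elimination and back-substitution give M_0 = 224/5, M_1 = -178/5, M_2 = 68/5, M_3 = 86/5.
On [1, 2], g(x) = -1 - 47/5·(x - 1) + 34/5·(x - 1)² + 3/5·(x - 1)³.
With (x - 1) = 2/3: g(5/3) = -61/15.

-4.0667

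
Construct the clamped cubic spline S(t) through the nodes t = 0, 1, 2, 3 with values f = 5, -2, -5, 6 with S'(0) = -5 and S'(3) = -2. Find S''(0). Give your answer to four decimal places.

Put M_i = S'' at the i-th knot. Here h = (1, 1, 1) and Δ = (-7, -3, 11), so the interior equations h_(i-1)·M_(i-1) + 2(h_(i-1)+h_i)·M_i + h_i·M_(i+1) = 6(Δ_i − Δ_(i-1)) read
  1·M_0 + 4·M_1 + 1·M_2 = 6(Δ_1 - Δ_0) = 24
  1·M_1 + 4·M_2 + 1·M_3 = 6(Δ_2 - Δ_1) = 84
Clamped end conditions give two more equations: 2h_0·M_0 + h_0·M_1 = 6(Δ_0 - S'(0)) = -12 and h_2·M_2 + 2h_2·M_3 = 6(S'(3) - Δ_2) = -78.
Hence M_0 = -26/5, M_1 = -8/5, M_2 = 178/5, M_3 = -284/5.

-5.2000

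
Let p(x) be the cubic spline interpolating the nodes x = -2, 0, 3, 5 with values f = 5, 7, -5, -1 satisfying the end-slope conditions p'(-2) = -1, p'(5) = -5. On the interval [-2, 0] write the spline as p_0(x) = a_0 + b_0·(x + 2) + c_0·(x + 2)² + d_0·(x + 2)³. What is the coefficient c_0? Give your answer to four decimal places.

3.2188

With σ_i denoting the second derivative at x_i, h_i = 2, 3, 2, and Δ_i = (y_(i+1) − y_i)/h_i = 1, -4, 2:
  2·σ_0 + 10·σ_1 + 3·σ_2 = 6(Δ_1 - Δ_0) = -30
  3·σ_1 + 10·σ_2 + 2·σ_3 = 6(Δ_2 - Δ_1) = 36
Clamped end conditions give two more equations: 2h_0·σ_0 + h_0·σ_1 = 6(Δ_0 - p'(-2)) = 12 and h_2·σ_2 + 2h_2·σ_3 = 6(p'(5) - Δ_2) = -42.
Solving: σ_0 = 103/16, σ_1 = -55/8, σ_2 = 69/8, σ_3 = -237/16.
On [-2, 0], with p_0(x) = a_0 + b_0·(x + 2) + c_0·(x + 2)² + d_0·(x + 2)³: c_0 = σ_0/2 = 103/32, d_0 = (σ_1 - σ_0)/(6h_0) = -71/64, b_0 = Δ_0 - h_0(2σ_0 + σ_1)/6 = -1.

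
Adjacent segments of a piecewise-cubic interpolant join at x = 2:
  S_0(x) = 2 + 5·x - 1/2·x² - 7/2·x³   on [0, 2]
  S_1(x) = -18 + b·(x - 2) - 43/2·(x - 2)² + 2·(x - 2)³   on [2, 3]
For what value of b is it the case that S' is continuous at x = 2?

-39

S_0'(x) = 5 - 1·x - 21/2·x², so S_0'(2) = -39. On the right, S_1'(2) = b, so b = -39.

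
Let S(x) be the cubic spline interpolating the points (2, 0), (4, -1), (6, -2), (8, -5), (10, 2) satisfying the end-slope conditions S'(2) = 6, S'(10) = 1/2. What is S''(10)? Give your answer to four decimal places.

Write m_i for S''(x_i). With h_i = 2, 2, 2, 2 and divided differences Δ_i = -1/2, -1/2, -3/2, 7/2, the continuity of S' gives the tridiagonal system
  2·m_0 + 8·m_1 + 2·m_2 = 6(Δ_1 - Δ_0) = 0
  2·m_1 + 8·m_2 + 2·m_3 = 6(Δ_2 - Δ_1) = -6
  2·m_2 + 8·m_3 + 2·m_4 = 6(Δ_3 - Δ_2) = 30
Clamped end conditions give two more equations: 2h_0·m_0 + h_0·m_1 = 6(Δ_0 - S'(2)) = -39 and h_3·m_3 + 2h_3·m_4 = 6(S'(10) - Δ_3) = -18.
Hence m_0 = -1301/112, m_1 = 209/56, m_2 = -53/16, m_3 = 365/56, m_4 = -869/112.

-7.7589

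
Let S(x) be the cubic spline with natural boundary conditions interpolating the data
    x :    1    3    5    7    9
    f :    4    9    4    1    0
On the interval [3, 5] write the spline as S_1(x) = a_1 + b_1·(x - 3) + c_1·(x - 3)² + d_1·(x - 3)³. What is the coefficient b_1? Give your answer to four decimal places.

-0.2857

Let M_i = S''(x_i). Step sizes h_i = 2, 2, 2, 2; slopes of the chords Δ_i = (y_(i+1) - y_i)/h_i = 5/2, -5/2, -3/2, -1/2.
  2·M_0 + 8·M_1 + 2·M_2 = 6(Δ_1 - Δ_0) = -30
  2·M_1 + 8·M_2 + 2·M_3 = 6(Δ_2 - Δ_1) = 6
  2·M_2 + 8·M_3 + 2·M_4 = 6(Δ_3 - Δ_2) = 6
Natural end conditions: M_0 = M_4 = 0.
Solving the tridiagonal system: M_0 = 0, M_1 = -117/28, M_2 = 12/7, M_3 = 9/28, M_4 = 0.
On [3, 5], with S_1(x) = a_1 + b_1·(x - 3) + c_1·(x - 3)² + d_1·(x - 3)³: c_1 = M_1/2 = -117/56, d_1 = (M_2 - M_1)/(6h_1) = 55/112, b_1 = Δ_1 - h_1(2M_1 + M_2)/6 = -2/7.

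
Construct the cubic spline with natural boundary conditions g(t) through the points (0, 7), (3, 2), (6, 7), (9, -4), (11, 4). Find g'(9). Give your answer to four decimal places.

Put M_i = g'' at the i-th knot. Here h = (3, 3, 3, 2) and Δ = (-5/3, 5/3, -11/3, 4), so the interior equations h_(i-1)·M_(i-1) + 2(h_(i-1)+h_i)·M_i + h_i·M_(i+1) = 6(Δ_i − Δ_(i-1)) read
  3·M_0 + 12·M_1 + 3·M_2 = 6(Δ_1 - Δ_0) = 20
  3·M_1 + 12·M_2 + 3·M_3 = 6(Δ_2 - Δ_1) = -32
  3·M_2 + 10·M_3 + 2·M_4 = 6(Δ_3 - Δ_2) = 46
Natural end conditions: M_0 = M_4 = 0.
Hence M_0 = 0, M_1 = 599/207, M_2 = -1016/207, M_3 = 419/69, M_4 = 0.
On [9, 11], g'(t) = b_3 + 2c_3·(t - 9) + 3d_3·(t - 9)² with b_3 = Δ_3 - h_3(2M_3 + M_4)/6 = -10/207, c_3 = M_3/2 = 419/138, d_3 = (M_4 - M_3)/(6h_3) = -419/828. So g'(9) = -10/207.

-0.0483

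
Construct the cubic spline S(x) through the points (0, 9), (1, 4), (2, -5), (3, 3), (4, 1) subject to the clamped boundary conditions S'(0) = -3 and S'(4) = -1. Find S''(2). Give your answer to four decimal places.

36.5000

Put σ_i = S'' at the i-th knot. Here h = (1, 1, 1, 1) and Δ = (-5, -9, 8, -2), so the interior equations h_(i-1)·σ_(i-1) + 2(h_(i-1)+h_i)·σ_i + h_i·σ_(i+1) = 6(Δ_i − Δ_(i-1)) read
  1·σ_0 + 4·σ_1 + 1·σ_2 = 6(Δ_1 - Δ_0) = -24
  1·σ_1 + 4·σ_2 + 1·σ_3 = 6(Δ_2 - Δ_1) = 102
  1·σ_2 + 4·σ_3 + 1·σ_4 = 6(Δ_3 - Δ_2) = -60
Clamped end conditions give two more equations: 2h_0·σ_0 + h_0·σ_1 = 6(Δ_0 - S'(0)) = -12 and h_3·σ_3 + 2h_3·σ_4 = 6(S'(4) - Δ_3) = 6.
Solving the tridiagonal system: σ_0 = 25/14, σ_1 = -109/7, σ_2 = 73/2, σ_3 = -199/7, σ_4 = 241/14.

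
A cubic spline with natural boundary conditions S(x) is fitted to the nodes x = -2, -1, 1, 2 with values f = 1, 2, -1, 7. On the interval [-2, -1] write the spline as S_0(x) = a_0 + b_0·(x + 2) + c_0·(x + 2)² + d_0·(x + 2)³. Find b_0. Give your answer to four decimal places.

Put σ_i = S'' at the i-th knot. Here h = (1, 2, 1) and Δ = (1, -3/2, 8), so the interior equations h_(i-1)·σ_(i-1) + 2(h_(i-1)+h_i)·σ_i + h_i·σ_(i+1) = 6(Δ_i − Δ_(i-1)) read
  1·σ_0 + 6·σ_1 + 2·σ_2 = 6(Δ_1 - Δ_0) = -15
  2·σ_1 + 6·σ_2 + 1·σ_3 = 6(Δ_2 - Δ_1) = 57
Natural end conditions: σ_0 = σ_3 = 0.
Forward elimination and back-substitution give σ_0 = 0, σ_1 = -51/8, σ_2 = 93/8, σ_3 = 0.
On [-2, -1], with S_0(x) = a_0 + b_0·(x + 2) + c_0·(x + 2)² + d_0·(x + 2)³: c_0 = σ_0/2 = 0, d_0 = (σ_1 - σ_0)/(6h_0) = -17/16, b_0 = Δ_0 - h_0(2σ_0 + σ_1)/6 = 33/16.

2.0625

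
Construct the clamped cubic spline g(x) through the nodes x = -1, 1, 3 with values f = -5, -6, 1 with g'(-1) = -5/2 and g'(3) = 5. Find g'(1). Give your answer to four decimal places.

With M_i denoting the second derivative at x_i, h_i = 2, 2, and Δ_i = (y_(i+1) − y_i)/h_i = -1/2, 7/2:
  2·M_0 + 8·M_1 + 2·M_2 = 6(Δ_1 - Δ_0) = 24
Clamped end conditions give two more equations: 2h_0·M_0 + h_0·M_1 = 6(Δ_0 - g'(-1)) = 12 and h_1·M_1 + 2h_1·M_2 = 6(g'(3) - Δ_1) = 9.
Forward elimination and back-substitution give M_0 = 15/8, M_1 = 9/4, M_2 = 9/8.
On [1, 3], g'(x) = b_1 + 2c_1·(x - 1) + 3d_1·(x - 1)² with b_1 = Δ_1 - h_1(2M_1 + M_2)/6 = 13/8, c_1 = M_1/2 = 9/8, d_1 = (M_2 - M_1)/(6h_1) = -3/32. So g'(1) = 13/8.

1.6250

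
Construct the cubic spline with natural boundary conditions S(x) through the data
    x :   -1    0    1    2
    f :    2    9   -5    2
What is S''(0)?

Put σ_i = S'' at the i-th knot. Here h = (1, 1, 1) and Δ = (7, -14, 7), so the interior equations h_(i-1)·σ_(i-1) + 2(h_(i-1)+h_i)·σ_i + h_i·σ_(i+1) = 6(Δ_i − Δ_(i-1)) read
  1·σ_0 + 4·σ_1 + 1·σ_2 = 6(Δ_1 - Δ_0) = -126
  1·σ_1 + 4·σ_2 + 1·σ_3 = 6(Δ_2 - Δ_1) = 126
Natural end conditions: σ_0 = σ_3 = 0.
Hence σ_0 = 0, σ_1 = -42, σ_2 = 42, σ_3 = 0.

-42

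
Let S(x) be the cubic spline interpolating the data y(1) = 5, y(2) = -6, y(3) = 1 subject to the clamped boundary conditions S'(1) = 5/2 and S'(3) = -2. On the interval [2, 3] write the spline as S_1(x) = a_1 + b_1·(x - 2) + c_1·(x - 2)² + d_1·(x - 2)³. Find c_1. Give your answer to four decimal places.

Put m_i = S'' at the i-th knot. Here h = (1, 1) and Δ = (-11, 7), so the interior equations h_(i-1)·m_(i-1) + 2(h_(i-1)+h_i)·m_i + h_i·m_(i+1) = 6(Δ_i − Δ_(i-1)) read
  1·m_0 + 4·m_1 + 1·m_2 = 6(Δ_1 - Δ_0) = 108
Clamped end conditions give two more equations: 2h_0·m_0 + h_0·m_1 = 6(Δ_0 - S'(1)) = -81 and h_1·m_1 + 2h_1·m_2 = 6(S'(3) - Δ_1) = -54.
Solving: m_0 = -279/4, m_1 = 117/2, m_2 = -225/4.
On [2, 3], with S_1(x) = a_1 + b_1·(x - 2) + c_1·(x - 2)² + d_1·(x - 2)³: c_1 = m_1/2 = 117/4, d_1 = (m_2 - m_1)/(6h_1) = -153/8, b_1 = Δ_1 - h_1(2m_1 + m_2)/6 = -25/8.

29.2500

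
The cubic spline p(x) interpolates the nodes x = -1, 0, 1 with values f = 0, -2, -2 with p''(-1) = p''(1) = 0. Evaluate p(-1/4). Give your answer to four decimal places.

With M_i denoting the second derivative at x_i, h_i = 1, 1, and Δ_i = (y_(i+1) − y_i)/h_i = -2, 0:
  1·M_0 + 4·M_1 + 1·M_2 = 6(Δ_1 - Δ_0) = 12
Natural end conditions: M_0 = M_2 = 0.
Forward elimination and back-substitution give M_0 = 0, M_1 = 3, M_2 = 0.
On [-1, 0], p(x) = 0 - 5/2·(x + 1) + 0·(x + 1)² + 1/2·(x + 1)³.
With (x + 1) = 3/4: p(-1/4) = -213/128.

-1.6641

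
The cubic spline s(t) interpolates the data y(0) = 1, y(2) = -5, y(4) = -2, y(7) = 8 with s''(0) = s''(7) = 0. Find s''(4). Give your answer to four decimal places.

With m_i denoting the second derivative at x_i, h_i = 2, 2, 3, and Δ_i = (y_(i+1) − y_i)/h_i = -3, 3/2, 10/3:
  2·m_0 + 8·m_1 + 2·m_2 = 6(Δ_1 - Δ_0) = 27
  2·m_1 + 10·m_2 + 3·m_3 = 6(Δ_2 - Δ_1) = 11
Natural end conditions: m_0 = m_3 = 0.
Hence m_0 = 0, m_1 = 62/19, m_2 = 17/38, m_3 = 0.

0.4474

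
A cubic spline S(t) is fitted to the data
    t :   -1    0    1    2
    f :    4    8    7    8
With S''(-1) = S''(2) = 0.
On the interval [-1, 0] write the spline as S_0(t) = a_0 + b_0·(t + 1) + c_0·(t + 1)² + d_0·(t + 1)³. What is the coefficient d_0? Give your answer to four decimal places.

Put M_i = S'' at the i-th knot. Here h = (1, 1, 1) and Δ = (4, -1, 1), so the interior equations h_(i-1)·M_(i-1) + 2(h_(i-1)+h_i)·M_i + h_i·M_(i+1) = 6(Δ_i − Δ_(i-1)) read
  1·M_0 + 4·M_1 + 1·M_2 = 6(Δ_1 - Δ_0) = -30
  1·M_1 + 4·M_2 + 1·M_3 = 6(Δ_2 - Δ_1) = 12
Natural end conditions: M_0 = M_3 = 0.
Solving the tridiagonal system: M_0 = 0, M_1 = -44/5, M_2 = 26/5, M_3 = 0.
On [-1, 0], with S_0(t) = a_0 + b_0·(t + 1) + c_0·(t + 1)² + d_0·(t + 1)³: c_0 = M_0/2 = 0, d_0 = (M_1 - M_0)/(6h_0) = -22/15, b_0 = Δ_0 - h_0(2M_0 + M_1)/6 = 82/15.

-1.4667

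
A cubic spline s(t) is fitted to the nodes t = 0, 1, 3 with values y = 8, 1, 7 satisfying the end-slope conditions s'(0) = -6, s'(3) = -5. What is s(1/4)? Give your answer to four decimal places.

6.1875

Write M_i for s''(x_i). With h_i = 1, 2 and divided differences Δ_i = -7, 3, the continuity of s' gives the tridiagonal system
  1·M_0 + 6·M_1 + 2·M_2 = 6(Δ_1 - Δ_0) = 60
Clamped end conditions give two more equations: 2h_0·M_0 + h_0·M_1 = 6(Δ_0 - s'(0)) = -6 and h_1·M_1 + 2h_1·M_2 = 6(s'(3) - Δ_1) = -48.
Solving the tridiagonal system: M_0 = -38/3, M_1 = 58/3, M_2 = -65/3.
On [0, 1], s(t) = 8 - 6·t - 19/3·t² + 16/3·t³.
With t = 1/4: s(1/4) = 99/16.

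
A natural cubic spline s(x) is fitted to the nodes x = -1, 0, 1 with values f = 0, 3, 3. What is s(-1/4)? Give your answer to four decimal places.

Write M_i for s''(x_i). With h_i = 1, 1 and divided differences Δ_i = 3, 0, the continuity of s' gives the tridiagonal system
  1·M_0 + 4·M_1 + 1·M_2 = 6(Δ_1 - Δ_0) = -18
Natural end conditions: M_0 = M_2 = 0.
Forward elimination and back-substitution give M_0 = 0, M_1 = -9/2, M_2 = 0.
On [-1, 0], s(x) = 0 + 15/4·(x + 1) + 0·(x + 1)² - 3/4·(x + 1)³.
With (x + 1) = 3/4: s(-1/4) = 639/256.

2.4961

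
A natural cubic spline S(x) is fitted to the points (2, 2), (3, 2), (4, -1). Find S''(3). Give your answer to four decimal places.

Put M_i = S'' at the i-th knot. Here h = (1, 1) and Δ = (0, -3), so the interior equations h_(i-1)·M_(i-1) + 2(h_(i-1)+h_i)·M_i + h_i·M_(i+1) = 6(Δ_i − Δ_(i-1)) read
  1·M_0 + 4·M_1 + 1·M_2 = 6(Δ_1 - Δ_0) = -18
Natural end conditions: M_0 = M_2 = 0.
Solving: M_0 = 0, M_1 = -9/2, M_2 = 0.

-4.5000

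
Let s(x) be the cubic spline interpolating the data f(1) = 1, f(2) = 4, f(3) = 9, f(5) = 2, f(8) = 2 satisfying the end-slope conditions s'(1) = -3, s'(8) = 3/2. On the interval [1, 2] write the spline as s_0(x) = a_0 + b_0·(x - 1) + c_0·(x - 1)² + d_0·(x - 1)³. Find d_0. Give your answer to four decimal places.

Put m_i = s'' at the i-th knot. Here h = (1, 1, 2, 3) and Δ = (3, 5, -7/2, 0), so the interior equations h_(i-1)·m_(i-1) + 2(h_(i-1)+h_i)·m_i + h_i·m_(i+1) = 6(Δ_i − Δ_(i-1)) read
  1·m_0 + 4·m_1 + 1·m_2 = 6(Δ_1 - Δ_0) = 12
  1·m_1 + 6·m_2 + 2·m_3 = 6(Δ_2 - Δ_1) = -51
  2·m_2 + 10·m_3 + 3·m_4 = 6(Δ_3 - Δ_2) = 21
Clamped end conditions give two more equations: 2h_0·m_0 + h_0·m_1 = 6(Δ_0 - s'(1)) = 36 and h_3·m_3 + 2h_3·m_4 = 6(s'(8) - Δ_3) = 9.
Forward elimination and back-substitution give m_0 = 3621/208, m_1 = 123/104, m_2 = -2109/208, m_3 = 225/52, m_4 = -69/104.
On [1, 2], with s_0(x) = a_0 + b_0·(x - 1) + c_0·(x - 1)² + d_0·(x - 1)³: c_0 = m_0/2 = 3621/416, d_0 = (m_1 - m_0)/(6h_0) = -1125/416, b_0 = Δ_0 - h_0(2m_0 + m_1)/6 = -3.

-2.7043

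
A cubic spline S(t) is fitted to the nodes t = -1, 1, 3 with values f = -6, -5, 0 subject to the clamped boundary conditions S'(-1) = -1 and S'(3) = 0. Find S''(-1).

1

Put m_i = S'' at the i-th knot. Here h = (2, 2) and Δ = (1/2, 5/2), so the interior equations h_(i-1)·m_(i-1) + 2(h_(i-1)+h_i)·m_i + h_i·m_(i+1) = 6(Δ_i − Δ_(i-1)) read
  2·m_0 + 8·m_1 + 2·m_2 = 6(Δ_1 - Δ_0) = 12
Clamped end conditions give two more equations: 2h_0·m_0 + h_0·m_1 = 6(Δ_0 - S'(-1)) = 9 and h_1·m_1 + 2h_1·m_2 = 6(S'(3) - Δ_1) = -15.
Solving the tridiagonal system: m_0 = 1, m_1 = 5/2, m_2 = -5.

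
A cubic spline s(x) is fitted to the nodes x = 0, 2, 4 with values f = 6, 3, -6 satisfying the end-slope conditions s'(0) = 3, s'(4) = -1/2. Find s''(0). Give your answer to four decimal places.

-5.3750

With M_i denoting the second derivative at x_i, h_i = 2, 2, and Δ_i = (y_(i+1) − y_i)/h_i = -3/2, -9/2:
  2·M_0 + 8·M_1 + 2·M_2 = 6(Δ_1 - Δ_0) = -18
Clamped end conditions give two more equations: 2h_0·M_0 + h_0·M_1 = 6(Δ_0 - s'(0)) = -27 and h_1·M_1 + 2h_1·M_2 = 6(s'(4) - Δ_1) = 24.
Hence M_0 = -43/8, M_1 = -11/4, M_2 = 59/8.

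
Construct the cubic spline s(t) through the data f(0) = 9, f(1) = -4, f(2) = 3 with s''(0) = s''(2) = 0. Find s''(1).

30

Put σ_i = s'' at the i-th knot. Here h = (1, 1) and Δ = (-13, 7), so the interior equations h_(i-1)·σ_(i-1) + 2(h_(i-1)+h_i)·σ_i + h_i·σ_(i+1) = 6(Δ_i − Δ_(i-1)) read
  1·σ_0 + 4·σ_1 + 1·σ_2 = 6(Δ_1 - Δ_0) = 120
Natural end conditions: σ_0 = σ_2 = 0.
Hence σ_0 = 0, σ_1 = 30, σ_2 = 0.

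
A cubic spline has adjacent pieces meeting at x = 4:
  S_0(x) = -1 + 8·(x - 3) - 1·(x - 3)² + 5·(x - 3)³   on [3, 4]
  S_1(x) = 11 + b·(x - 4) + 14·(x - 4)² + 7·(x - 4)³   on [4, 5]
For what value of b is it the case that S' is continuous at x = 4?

21

S_0'(x) = 8 - 2·(x - 3) + 15·(x - 3)², so S_0'(4) = 21. On the right, S_1'(4) = b, so b = 21.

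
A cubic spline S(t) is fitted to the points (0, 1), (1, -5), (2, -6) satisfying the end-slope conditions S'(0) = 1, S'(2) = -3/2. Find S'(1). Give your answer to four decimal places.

-5.1250

Put M_i = S'' at the i-th knot. Here h = (1, 1) and Δ = (-6, -1), so the interior equations h_(i-1)·M_(i-1) + 2(h_(i-1)+h_i)·M_i + h_i·M_(i+1) = 6(Δ_i − Δ_(i-1)) read
  1·M_0 + 4·M_1 + 1·M_2 = 6(Δ_1 - Δ_0) = 30
Clamped end conditions give two more equations: 2h_0·M_0 + h_0·M_1 = 6(Δ_0 - S'(0)) = -42 and h_1·M_1 + 2h_1·M_2 = 6(S'(2) - Δ_1) = -3.
Solving: M_0 = -119/4, M_1 = 35/2, M_2 = -41/4.
On [1, 2], S'(t) = b_1 + 2c_1·(t - 1) + 3d_1·(t - 1)² with b_1 = Δ_1 - h_1(2M_1 + M_2)/6 = -41/8, c_1 = M_1/2 = 35/4, d_1 = (M_2 - M_1)/(6h_1) = -37/8. So S'(1) = -41/8.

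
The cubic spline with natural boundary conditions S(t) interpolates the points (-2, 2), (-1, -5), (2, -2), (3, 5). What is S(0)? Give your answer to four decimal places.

-7.9515

Put M_i = S'' at the i-th knot. Here h = (1, 3, 1) and Δ = (-7, 1, 7), so the interior equations h_(i-1)·M_(i-1) + 2(h_(i-1)+h_i)·M_i + h_i·M_(i+1) = 6(Δ_i − Δ_(i-1)) read
  1·M_0 + 8·M_1 + 3·M_2 = 6(Δ_1 - Δ_0) = 48
  3·M_1 + 8·M_2 + 1·M_3 = 6(Δ_2 - Δ_1) = 36
Natural end conditions: M_0 = M_3 = 0.
Solving: M_0 = 0, M_1 = 276/55, M_2 = 144/55, M_3 = 0.
On [-1, 2], S(t) = -5 - 293/55·(t + 1) + 138/55·(t + 1)² - 2/15·(t + 1)³.
With (t + 1) = 1: S(0) = -1312/165.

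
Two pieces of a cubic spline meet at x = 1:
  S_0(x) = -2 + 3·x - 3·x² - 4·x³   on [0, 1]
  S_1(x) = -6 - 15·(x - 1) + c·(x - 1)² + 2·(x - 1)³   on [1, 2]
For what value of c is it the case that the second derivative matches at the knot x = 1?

-15

S_0''(x) = -6 - 24·x, so S_0''(1) = -30. On the right, S_1''(1) = 2c, so c = -15.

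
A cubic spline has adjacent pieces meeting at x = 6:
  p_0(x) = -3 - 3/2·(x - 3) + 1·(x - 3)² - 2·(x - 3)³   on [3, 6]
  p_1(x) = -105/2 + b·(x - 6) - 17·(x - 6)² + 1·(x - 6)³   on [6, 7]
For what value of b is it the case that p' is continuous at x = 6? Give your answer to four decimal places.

p_0'(x) = -3/2 + 2·(x - 3) - 6·(x - 3)², so p_0'(6) = -99/2. On the right, p_1'(6) = b, so b = -99/2.

-49.5000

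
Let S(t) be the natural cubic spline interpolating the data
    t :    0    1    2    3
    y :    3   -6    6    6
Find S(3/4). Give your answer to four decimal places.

Let m_i = S''(x_i). Step sizes h_i = 1, 1, 1; slopes of the chords Δ_i = (y_(i+1) - y_i)/h_i = -9, 12, 0.
  1·m_0 + 4·m_1 + 1·m_2 = 6(Δ_1 - Δ_0) = 126
  1·m_1 + 4·m_2 + 1·m_3 = 6(Δ_2 - Δ_1) = -72
Natural end conditions: m_0 = m_3 = 0.
Solving: m_0 = 0, m_1 = 192/5, m_2 = -138/5, m_3 = 0.
On [0, 1], S(t) = 3 - 77/5·t + 0·t² + 32/5·t³.
With t = 3/4: S(3/4) = -117/20.

-5.8500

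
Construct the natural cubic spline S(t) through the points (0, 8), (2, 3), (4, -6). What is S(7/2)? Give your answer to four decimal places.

Let σ_i = S''(x_i). Step sizes h_i = 2, 2; slopes of the chords Δ_i = (y_(i+1) - y_i)/h_i = -5/2, -9/2.
  2·σ_0 + 8·σ_1 + 2·σ_2 = 6(Δ_1 - Δ_0) = -12
Natural end conditions: σ_0 = σ_2 = 0.
Solving the tridiagonal system: σ_0 = 0, σ_1 = -3/2, σ_2 = 0.
On [2, 4], S(t) = 3 - 7/2·(t - 2) - 3/4·(t - 2)² + 1/8·(t - 2)³.
With (t - 2) = 3/2: S(7/2) = -225/64.

-3.5156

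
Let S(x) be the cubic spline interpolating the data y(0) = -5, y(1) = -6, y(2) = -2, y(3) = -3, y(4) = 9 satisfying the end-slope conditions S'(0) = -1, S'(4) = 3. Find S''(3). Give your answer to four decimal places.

Let m_i = S''(x_i). Step sizes h_i = 1, 1, 1, 1; slopes of the chords Δ_i = (y_(i+1) - y_i)/h_i = -1, 4, -1, 12.
  1·m_0 + 4·m_1 + 1·m_2 = 6(Δ_1 - Δ_0) = 30
  1·m_1 + 4·m_2 + 1·m_3 = 6(Δ_2 - Δ_1) = -30
  1·m_2 + 4·m_3 + 1·m_4 = 6(Δ_3 - Δ_2) = 78
Clamped end conditions give two more equations: 2h_0·m_0 + h_0·m_1 = 6(Δ_0 - S'(0)) = 0 and h_3·m_3 + 2h_3·m_4 = 6(S'(4) - Δ_3) = -54.
Forward elimination and back-substitution give m_0 = -50/7, m_1 = 100/7, m_2 = -20, m_3 = 250/7, m_4 = -314/7.

35.7143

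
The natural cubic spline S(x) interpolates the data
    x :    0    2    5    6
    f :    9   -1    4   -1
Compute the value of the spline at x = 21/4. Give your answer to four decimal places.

Put M_i = S'' at the i-th knot. Here h = (2, 3, 1) and Δ = (-5, 5/3, -5), so the interior equations h_(i-1)·M_(i-1) + 2(h_(i-1)+h_i)·M_i + h_i·M_(i+1) = 6(Δ_i − Δ_(i-1)) read
  2·M_0 + 10·M_1 + 3·M_2 = 6(Δ_1 - Δ_0) = 40
  3·M_1 + 8·M_2 + 1·M_3 = 6(Δ_2 - Δ_1) = -40
Natural end conditions: M_0 = M_3 = 0.
Forward elimination and back-substitution give M_0 = 0, M_1 = 440/71, M_2 = -520/71, M_3 = 0.
On [5, 6], S(x) = 4 - 545/213·(x - 5) - 260/71·(x - 5)² + 260/213·(x - 5)³.
With (x - 5) = 1/4: S(21/4) = 3579/1136.

3.1505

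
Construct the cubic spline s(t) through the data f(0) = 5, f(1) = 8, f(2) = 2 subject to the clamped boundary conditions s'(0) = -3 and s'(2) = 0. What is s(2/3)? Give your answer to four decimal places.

Let σ_i = s''(x_i). Step sizes h_i = 1, 1; slopes of the chords Δ_i = (y_(i+1) - y_i)/h_i = 3, -6.
  1·σ_0 + 4·σ_1 + 1·σ_2 = 6(Δ_1 - Δ_0) = -54
Clamped end conditions give two more equations: 2h_0·σ_0 + h_0·σ_1 = 6(Δ_0 - s'(0)) = 36 and h_1·σ_1 + 2h_1·σ_2 = 6(s'(2) - Δ_1) = 36.
Hence σ_0 = 33, σ_1 = -30, σ_2 = 33.
On [0, 1], s(t) = 5 - 3·t + 33/2·t² - 21/2·t³.
With t = 2/3: s(2/3) = 65/9.

7.2222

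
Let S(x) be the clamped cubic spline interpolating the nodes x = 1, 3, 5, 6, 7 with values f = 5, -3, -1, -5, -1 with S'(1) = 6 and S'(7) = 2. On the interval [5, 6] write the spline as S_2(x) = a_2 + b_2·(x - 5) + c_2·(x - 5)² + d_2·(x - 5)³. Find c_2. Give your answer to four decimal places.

-6.0833

Write M_i for S''(x_i). With h_i = 2, 2, 1, 1 and divided differences Δ_i = -4, 1, -4, 4, the continuity of S' gives the tridiagonal system
  2·M_0 + 8·M_1 + 2·M_2 = 6(Δ_1 - Δ_0) = 30
  2·M_1 + 6·M_2 + 1·M_3 = 6(Δ_2 - Δ_1) = -30
  1·M_2 + 4·M_3 + 1·M_4 = 6(Δ_3 - Δ_2) = 48
Clamped end conditions give two more equations: 2h_0·M_0 + h_0·M_1 = 6(Δ_0 - S'(1)) = -60 and h_3·M_3 + 2h_3·M_4 = 6(S'(7) - Δ_3) = -12.
Solving the tridiagonal system: M_0 = -883/42, M_1 = 253/21, M_2 = -73/6, M_3 = 397/21, M_4 = -649/42.
On [5, 6], with S_2(x) = a_2 + b_2·(x - 5) + c_2·(x - 5)² + d_2·(x - 5)³: c_2 = M_2/2 = -73/12, d_2 = (M_3 - M_2)/(6h_2) = 145/28, b_2 = Δ_2 - h_2(2M_2 + M_3)/6 = -65/21.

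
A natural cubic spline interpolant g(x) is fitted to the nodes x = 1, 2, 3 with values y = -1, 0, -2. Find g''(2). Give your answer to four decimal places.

With σ_i denoting the second derivative at x_i, h_i = 1, 1, and Δ_i = (y_(i+1) − y_i)/h_i = 1, -2:
  1·σ_0 + 4·σ_1 + 1·σ_2 = 6(Δ_1 - Δ_0) = -18
Natural end conditions: σ_0 = σ_2 = 0.
Hence σ_0 = 0, σ_1 = -9/2, σ_2 = 0.

-4.5000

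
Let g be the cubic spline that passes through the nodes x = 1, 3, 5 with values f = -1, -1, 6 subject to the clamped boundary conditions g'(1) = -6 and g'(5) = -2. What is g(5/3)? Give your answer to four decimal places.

Put σ_i = g'' at the i-th knot. Here h = (2, 2) and Δ = (0, 7/2), so the interior equations h_(i-1)·σ_(i-1) + 2(h_(i-1)+h_i)·σ_i + h_i·σ_(i+1) = 6(Δ_i − Δ_(i-1)) read
  2·σ_0 + 8·σ_1 + 2·σ_2 = 6(Δ_1 - Δ_0) = 21
Clamped end conditions give two more equations: 2h_0·σ_0 + h_0·σ_1 = 6(Δ_0 - g'(1)) = 36 and h_1·σ_1 + 2h_1·σ_2 = 6(g'(5) - Δ_1) = -33.
Solving: σ_0 = 59/8, σ_1 = 13/4, σ_2 = -79/8.
On [1, 3], g(x) = -1 - 6·(x - 1) + 59/16·(x - 1)² - 11/32·(x - 1)³.
With (x - 1) = 2/3: g(5/3) = -187/54.

-3.4630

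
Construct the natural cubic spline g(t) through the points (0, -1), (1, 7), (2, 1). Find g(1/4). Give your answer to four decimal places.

1.8203

Write M_i for g''(x_i). With h_i = 1, 1 and divided differences Δ_i = 8, -6, the continuity of g' gives the tridiagonal system
  1·M_0 + 4·M_1 + 1·M_2 = 6(Δ_1 - Δ_0) = -84
Natural end conditions: M_0 = M_2 = 0.
Solving the tridiagonal system: M_0 = 0, M_1 = -21, M_2 = 0.
On [0, 1], g(t) = -1 + 23/2·t + 0·t² - 7/2·t³.
With t = 1/4: g(1/4) = 233/128.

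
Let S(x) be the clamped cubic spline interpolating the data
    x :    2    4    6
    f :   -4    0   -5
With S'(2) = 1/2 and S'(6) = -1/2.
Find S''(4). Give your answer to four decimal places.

-6.2500

Write M_i for S''(x_i). With h_i = 2, 2 and divided differences Δ_i = 2, -5/2, the continuity of S' gives the tridiagonal system
  2·M_0 + 8·M_1 + 2·M_2 = 6(Δ_1 - Δ_0) = -27
Clamped end conditions give two more equations: 2h_0·M_0 + h_0·M_1 = 6(Δ_0 - S'(2)) = 9 and h_1·M_1 + 2h_1·M_2 = 6(S'(6) - Δ_1) = 12.
Solving: M_0 = 43/8, M_1 = -25/4, M_2 = 49/8.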